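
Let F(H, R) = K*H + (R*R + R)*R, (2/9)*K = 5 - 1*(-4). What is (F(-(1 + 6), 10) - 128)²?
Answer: 1896129/4 ≈ 4.7403e+5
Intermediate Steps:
K = 81/2 (K = 9*(5 - 1*(-4))/2 = 9*(5 + 4)/2 = (9/2)*9 = 81/2 ≈ 40.500)
F(H, R) = 81*H/2 + R*(R + R²) (F(H, R) = 81*H/2 + (R*R + R)*R = 81*H/2 + (R² + R)*R = 81*H/2 + (R + R²)*R = 81*H/2 + R*(R + R²))
(F(-(1 + 6), 10) - 128)² = ((10² + 10³ + 81*(-(1 + 6))/2) - 128)² = ((100 + 1000 + 81*(-1*7)/2) - 128)² = ((100 + 1000 + (81/2)*(-7)) - 128)² = ((100 + 1000 - 567/2) - 128)² = (1633/2 - 128)² = (1377/2)² = 1896129/4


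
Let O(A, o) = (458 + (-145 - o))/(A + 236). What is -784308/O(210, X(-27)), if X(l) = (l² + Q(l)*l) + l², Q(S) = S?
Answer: 174900684/937 ≈ 1.8666e+5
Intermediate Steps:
X(l) = 3*l² (X(l) = (l² + l*l) + l² = (l² + l²) + l² = 2*l² + l² = 3*l²)
O(A, o) = (313 - o)/(236 + A)
-784308/O(210, X(-27)) = -784308*(236 + 210)/(313 - 3*(-27)²) = -784308*446/(313 - 3*729) = -784308*446/(313 - 1*2187) = -784308*446/(313 - 2187) = -784308/((1/446)*(-1874)) = -784308/(-937/223) = -784308*(-223/937) = 174900684/937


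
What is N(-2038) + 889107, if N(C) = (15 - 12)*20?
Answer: 889167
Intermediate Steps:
N(C) = 60 (N(C) = 3*20 = 60)
N(-2038) + 889107 = 60 + 889107 = 889167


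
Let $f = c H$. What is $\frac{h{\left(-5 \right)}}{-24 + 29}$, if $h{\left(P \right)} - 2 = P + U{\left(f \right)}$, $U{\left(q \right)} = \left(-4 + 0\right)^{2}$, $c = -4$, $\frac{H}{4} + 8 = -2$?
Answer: $\frac{13}{5} \approx 2.6$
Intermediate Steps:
$H = -40$ ($H = -32 + 4 \left(-2\right) = -32 - 8 = -40$)
$f = 160$ ($f = \left(-4\right) \left(-40\right) = 160$)
$U{\left(q \right)} = 16$ ($U{\left(q \right)} = \left(-4\right)^{2} = 16$)
$h{\left(P \right)} = 18 + P$ ($h{\left(P \right)} = 2 + \left(P + 16\right) = 2 + \left(16 + P\right) = 18 + P$)
$\frac{h{\left(-5 \right)}}{-24 + 29} = \frac{18 - 5}{-24 + 29} = \frac{13}{5}$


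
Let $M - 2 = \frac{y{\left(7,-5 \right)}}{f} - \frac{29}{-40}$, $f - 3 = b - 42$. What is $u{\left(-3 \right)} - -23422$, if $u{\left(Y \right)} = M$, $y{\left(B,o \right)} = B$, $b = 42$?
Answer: $\frac{2811247}{120} \approx 23427.0$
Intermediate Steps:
$f = 3$ ($f = 3 + \left(42 - 42\right) = 3 + 0 = 3$)
$M = \frac{607}{120}$ ($M = 2 + \left(\frac{7}{3} - \frac{29}{-40}\right) = 2 + \left(7 \cdot \frac{1}{3} - - \frac{29}{40}\right) = 2 + \left(\frac{7}{3} + \frac{29}{40}\right) = 2 + \frac{367}{120} = \frac{607}{120} \approx 5.0583$)
$u{\left(Y \right)} = \frac{607}{120}$
$u{\left(-3 \right)} - -23422 = \frac{607}{120} - -23422 = \frac{607}{120} + 23422 = \frac{2811247}{120}$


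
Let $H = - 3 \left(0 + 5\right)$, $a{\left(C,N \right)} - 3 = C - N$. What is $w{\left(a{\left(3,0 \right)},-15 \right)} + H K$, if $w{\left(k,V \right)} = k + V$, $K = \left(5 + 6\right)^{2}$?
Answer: $-1824$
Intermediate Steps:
$K = 121$ ($K = 11^{2} = 121$)
$a{\left(C,N \right)} = 3 + C - N$ ($a{\left(C,N \right)} = 3 + \left(C - N\right) = 3 + C - N$)
$H = -15$ ($H = \left(-3\right) 5 = -15$)
$w{\left(k,V \right)} = V + k$
$w{\left(a{\left(3,0 \right)},-15 \right)} + H K = \left(-15 + \left(3 + 3 - 0\right)\right) - 1815 = \left(-15 + \left(3 + 3 + 0\right)\right) - 1815 = \left(-15 + 6\right) - 1815 = -9 - 1815 = -1824$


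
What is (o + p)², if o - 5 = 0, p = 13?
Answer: 324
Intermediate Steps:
o = 5 (o = 5 + 0 = 5)
(o + p)² = (5 + 13)² = 18² = 324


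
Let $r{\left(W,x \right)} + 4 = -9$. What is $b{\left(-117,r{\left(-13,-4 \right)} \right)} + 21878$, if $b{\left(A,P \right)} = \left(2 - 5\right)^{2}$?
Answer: $21887$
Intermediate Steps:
$r{\left(W,x \right)} = -13$ ($r{\left(W,x \right)} = -4 - 9 = -13$)
$b{\left(A,P \right)} = 9$ ($b{\left(A,P \right)} = \left(-3\right)^{2} = 9$)
$b{\left(-117,r{\left(-13,-4 \right)} \right)} + 21878 = 9 + 21878 = 21887$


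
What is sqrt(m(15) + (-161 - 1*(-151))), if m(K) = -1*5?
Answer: I*sqrt(15) ≈ 3.873*I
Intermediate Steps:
m(K) = -5
sqrt(m(15) + (-161 - 1*(-151))) = sqrt(-5 + (-161 - 1*(-151))) = sqrt(-5 + (-161 + 151)) = sqrt(-5 - 10) = sqrt(-15) = I*sqrt(15)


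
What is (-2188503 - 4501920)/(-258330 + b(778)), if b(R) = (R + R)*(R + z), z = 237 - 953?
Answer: 6690423/161858 ≈ 41.335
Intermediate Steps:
z = -716
b(R) = 2*R*(-716 + R) (b(R) = (R + R)*(R - 716) = (2*R)*(-716 + R) = 2*R*(-716 + R))
(-2188503 - 4501920)/(-258330 + b(778)) = (-2188503 - 4501920)/(-258330 + 2*778*(-716 + 778)) = -6690423/(-258330 + 2*778*62) = -6690423/(-258330 + 96472) = -6690423/(-161858) = -6690423*(-1/161858) = 6690423/161858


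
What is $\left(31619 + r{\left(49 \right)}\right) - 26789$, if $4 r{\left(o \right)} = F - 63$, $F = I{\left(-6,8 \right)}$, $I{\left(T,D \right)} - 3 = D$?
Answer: $4817$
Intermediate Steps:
$I{\left(T,D \right)} = 3 + D$
$F = 11$ ($F = 3 + 8 = 11$)
$r{\left(o \right)} = -13$ ($r{\left(o \right)} = \frac{11 - 63}{4} = \frac{1}{4} \left(-52\right) = -13$)
$\left(31619 + r{\left(49 \right)}\right) - 26789 = \left(31619 - 13\right) - 26789 = 31606 - 26789 = 4817$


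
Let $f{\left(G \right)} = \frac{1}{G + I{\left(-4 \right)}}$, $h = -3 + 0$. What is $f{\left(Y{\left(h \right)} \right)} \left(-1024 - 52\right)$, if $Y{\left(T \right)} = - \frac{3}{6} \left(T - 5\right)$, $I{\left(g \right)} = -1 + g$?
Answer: $1076$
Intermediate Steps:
$h = -3$
$Y{\left(T \right)} = \frac{5}{2} - \frac{T}{2}$ ($Y{\left(T \right)} = \left(-3\right) \frac{1}{6} \left(-5 + T\right) = - \frac{-5 + T}{2} = \frac{5}{2} - \frac{T}{2}$)
$f{\left(G \right)} = \frac{1}{-5 + G}$ ($f{\left(G \right)} = \frac{1}{G - 5} = \frac{1}{-5 + G}$)
$f{\left(Y{\left(h \right)} \right)} \left(-1024 - 52\right) = \frac{-1024 - 52}{-5 + \left(\frac{5}{2} - - \frac{3}{2}\right)} = \frac{-1024 - 52}{-5 + \left(\frac{5}{2} + \frac{3}{2}\right)} = \frac{1}{-5 + 4} \left(-1076\right) = \frac{1}{-1} \left(-1076\right) = \left(-1\right) \left(-1076\right) = 1076$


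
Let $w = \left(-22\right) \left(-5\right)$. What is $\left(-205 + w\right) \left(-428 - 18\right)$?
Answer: $42370$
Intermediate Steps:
$w = 110$
$\left(-205 + w\right) \left(-428 - 18\right) = \left(-205 + 110\right) \left(-428 - 18\right) = \left(-95\right) \left(-446\right) = 42370$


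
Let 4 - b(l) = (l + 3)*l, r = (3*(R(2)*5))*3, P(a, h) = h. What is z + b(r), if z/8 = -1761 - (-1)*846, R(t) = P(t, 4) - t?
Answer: -15686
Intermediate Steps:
R(t) = 4 - t
r = 90 (r = (3*((4 - 1*2)*5))*3 = (3*((4 - 2)*5))*3 = (3*(2*5))*3 = (3*10)*3 = 30*3 = 90)
b(l) = 4 - l*(3 + l) (b(l) = 4 - (l + 3)*l = 4 - (3 + l)*l = 4 - l*(3 + l))
z = -7320 (z = 8*(-1761 - (-1)*846) = 8*(-1761 - 1*(-846)) = 8*(-1761 + 846) = 8*(-915) = -7320)
z + b(r) = -7320 + (4 - 1*90² - 3*90) = -7320 + (4 - 1*8100 - 270) = -7320 + (4 - 8100 - 270) = -7320 - 8366 = -15686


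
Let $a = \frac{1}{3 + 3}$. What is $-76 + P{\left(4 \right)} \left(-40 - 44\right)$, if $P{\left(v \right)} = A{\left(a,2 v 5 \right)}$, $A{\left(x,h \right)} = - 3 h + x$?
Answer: $9990$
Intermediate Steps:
$a = \frac{1}{6} \approx 0.16667$
$A{\left(x,h \right)} = x - 3 h$
$P{\left(v \right)} = \frac{1}{6} - 30 v$ ($P{\left(v \right)} = \frac{1}{6} - 3 \cdot 2 v 5 = \frac{1}{6} - 3 \cdot 10 v = \frac{1}{6} - 30 v$)
$-76 + P{\left(4 \right)} \left(-40 - 44\right) = -76 + \left(\frac{1}{6} - 120\right) \left(-40 - 44\right) = -76 + \left(\frac{1}{6} - 120\right) \left(-84\right) = -76 - -10066 = -76 + 10066 = 9990$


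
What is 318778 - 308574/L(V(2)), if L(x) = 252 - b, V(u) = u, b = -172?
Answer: 67426649/212 ≈ 3.1805e+5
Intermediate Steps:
L(x) = 424 (L(x) = 252 - 1*(-172) = 252 + 172 = 424)
318778 - 308574/L(V(2)) = 318778 - 308574/424 = 318778 - 1*154287/212 = 318778 - 154287/212 = 67426649/212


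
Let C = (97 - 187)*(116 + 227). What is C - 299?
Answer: -31169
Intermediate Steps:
C = -30870 (C = -90*343 = -30870)
C - 299 = -30870 - 299 = -31169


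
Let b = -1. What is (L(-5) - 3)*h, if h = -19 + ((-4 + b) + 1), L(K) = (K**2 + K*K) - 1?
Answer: -1058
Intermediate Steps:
L(K) = -1 + 2*K**2 (L(K) = (K**2 + K**2) - 1 = 2*K**2 - 1 = -1 + 2*K**2)
h = -23 (h = -19 + ((-4 - 1) + 1) = -19 + (-5 + 1) = -19 - 4 = -23)
(L(-5) - 3)*h = ((-1 + 2*(-5)**2) - 3)*(-23) = ((-1 + 2*25) - 3)*(-23) = ((-1 + 50) - 3)*(-23) = (49 - 3)*(-23) = 46*(-23) = -1058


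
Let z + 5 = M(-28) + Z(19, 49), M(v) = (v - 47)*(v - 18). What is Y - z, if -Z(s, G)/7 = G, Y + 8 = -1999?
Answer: -5109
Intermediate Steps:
Y = -2007 (Y = -8 - 1999 = -2007)
Z(s, G) = -7*G
M(v) = (-47 + v)*(-18 + v)
z = 3102 (z = -5 + ((846 + (-28)² - 65*(-28)) - 7*49) = -5 + ((846 + 784 + 1820) - 343) = -5 + (3450 - 343) = -5 + 3107 = 3102)
Y - z = -2007 - 1*3102 = -2007 - 3102 = -5109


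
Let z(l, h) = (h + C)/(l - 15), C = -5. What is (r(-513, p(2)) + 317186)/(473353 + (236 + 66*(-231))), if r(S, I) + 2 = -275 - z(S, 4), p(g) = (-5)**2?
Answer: 167327951/242005104 ≈ 0.69142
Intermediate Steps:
z(l, h) = (-5 + h)/(-15 + l) (z(l, h) = (h - 5)/(l - 15) = (-5 + h)/(-15 + l))
p(g) = 25
r(S, I) = -277 + 1/(-15 + S) (r(S, I) = -2 + (-275 - (-5 + 4)/(-15 + S)) = -2 + (-275 - (-1)/(-15 + S)) = -2 + (-275 + 1/(-15 + S)) = -277 + 1/(-15 + S))
(r(-513, p(2)) + 317186)/(473353 + (236 + 66*(-231))) = ((4156 - 277*(-513))/(-15 - 513) + 317186)/(473353 + (236 + 66*(-231))) = ((4156 + 142101)/(-528) + 317186)/(473353 + (236 - 15246)) = (-1/528*146257 + 317186)/(473353 - 15010) = (-146257/528 + 317186)/458343 = (167327951/528)*(1/458343) = 167327951/242005104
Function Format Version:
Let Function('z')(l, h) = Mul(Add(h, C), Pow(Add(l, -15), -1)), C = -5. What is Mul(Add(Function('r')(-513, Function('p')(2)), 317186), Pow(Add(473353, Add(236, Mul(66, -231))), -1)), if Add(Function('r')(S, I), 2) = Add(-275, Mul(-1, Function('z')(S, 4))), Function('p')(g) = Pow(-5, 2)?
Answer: Rational(167327951, 242005104) ≈ 0.69142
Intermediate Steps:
Function('z')(l, h) = Mul(Pow(Add(-15, l), -1), Add(-5, h)) (Function('z')(l, h) = Mul(Add(h, -5), Pow(Add(l, -15), -1)) = Mul(Add(-5, h), Pow(Add(-15, l), -1)) = Mul(Pow(Add(-15, l), -1), Add(-5, h)))
Function('p')(g) = 25
Function('r')(S, I) = Add(-277, Pow(Add(-15, S), -1)) (Function('r')(S, I) = Add(-2, Add(-275, Mul(-1, Mul(Pow(Add(-15, S), -1), Add(-5, 4))))) = Add(-2, Add(-275, Mul(-1, Mul(Pow(Add(-15, S), -1), -1)))) = Add(-2, Add(-275, Mul(-1, Mul(-1, Pow(Add(-15, S), -1))))) = Add(-2, Add(-275, Pow(Add(-15, S), -1))) = Add(-277, Pow(Add(-15, S), -1)))
Mul(Add(Function('r')(-513, Function('p')(2)), 317186), Pow(Add(473353, Add(236, Mul(66, -231))), -1)) = Mul(Add(Mul(Pow(Add(-15, -513), -1), Add(4156, Mul(-277, -513))), 317186), Pow(Add(473353, Add(236, Mul(66, -231))), -1)) = Mul(Add(Mul(Pow(-528, -1), Add(4156, 142101)), 317186), Pow(Add(473353, Add(236, -15246)), -1)) = Mul(Add(Mul(Rational(-1, 528), 146257), 317186), Pow(Add(473353, -15010), -1)) = Mul(Add(Rational(-146257, 528), 317186), Pow(458343, -1)) = Mul(Rational(167327951, 528), Rational(1, 458343)) = Rational(167327951, 242005104)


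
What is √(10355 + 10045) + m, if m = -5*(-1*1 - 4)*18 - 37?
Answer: 413 + 20*√51 ≈ 555.83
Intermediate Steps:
m = 413 (m = -5*(-1 - 4)*18 - 37 = -5*(-5)*18 - 37 = 25*18 - 37 = 450 - 37 = 413)
√(10355 + 10045) + m = √(10355 + 10045) + 413 = √20400 + 413 = 20*√51 + 413 = 413 + 20*√51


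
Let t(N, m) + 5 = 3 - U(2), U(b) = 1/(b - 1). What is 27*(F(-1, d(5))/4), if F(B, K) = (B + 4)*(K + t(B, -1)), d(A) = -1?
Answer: -81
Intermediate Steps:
U(b) = 1/(-1 + b)
t(N, m) = -3 (t(N, m) = -5 + (3 - 1/(-1 + 2)) = -5 + (3 - 1/1) = -5 + (3 - 1*1) = -5 + (3 - 1) = -5 + 2 = -3)
F(B, K) = (-3 + K)*(4 + B) (F(B, K) = (B + 4)*(K - 3) = (4 + B)*(-3 + K) = (-3 + K)*(4 + B))
27*(F(-1, d(5))/4) = 27*((-12 - 3*(-1) + 4*(-1) - 1*(-1))/4) = 27*((-12 + 3 - 4 + 1)*(¼)) = 27*(-12*¼) = 27*(-3) = -81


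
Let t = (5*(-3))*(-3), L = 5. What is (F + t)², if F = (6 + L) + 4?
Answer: 3600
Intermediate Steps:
t = 45 (t = -15*(-3) = 45)
F = 15 (F = (6 + 5) + 4 = 11 + 4 = 15)
(F + t)² = (15 + 45)² = 60² = 3600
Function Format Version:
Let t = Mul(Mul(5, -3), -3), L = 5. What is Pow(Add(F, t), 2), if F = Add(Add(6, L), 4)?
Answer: 3600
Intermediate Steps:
t = 45 (t = Mul(-15, -3) = 45)
F = 15 (F = Add(Add(6, 5), 4) = Add(11, 4) = 15)
Pow(Add(F, t), 2) = Pow(Add(15, 45), 2) = Pow(60, 2) = 3600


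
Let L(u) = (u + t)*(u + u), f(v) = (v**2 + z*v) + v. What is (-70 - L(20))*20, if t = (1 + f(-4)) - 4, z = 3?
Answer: -15000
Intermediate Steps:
f(v) = v**2 + 4*v (f(v) = (v**2 + 3*v) + v = v**2 + 4*v)
t = -3 (t = (1 - 4*(4 - 4)) - 4 = (1 - 4*0) - 4 = (1 + 0) - 4 = 1 - 4 = -3)
L(u) = 2*u*(-3 + u) (L(u) = (u - 3)*(u + u) = (-3 + u)*(2*u) = 2*u*(-3 + u))
(-70 - L(20))*20 = (-70 - 2*20*(-3 + 20))*20 = (-70 - 2*20*17)*20 = (-70 - 1*680)*20 = (-70 - 680)*20 = -750*20 = -15000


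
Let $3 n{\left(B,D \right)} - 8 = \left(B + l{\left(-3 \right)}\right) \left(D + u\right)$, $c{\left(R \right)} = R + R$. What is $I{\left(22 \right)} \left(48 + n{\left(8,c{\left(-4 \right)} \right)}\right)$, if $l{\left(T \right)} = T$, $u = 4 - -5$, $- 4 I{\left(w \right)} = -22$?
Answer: $\frac{1727}{6} \approx 287.83$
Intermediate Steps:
$I{\left(w \right)} = \frac{11}{2}$ ($I{\left(w \right)} = \left(- \frac{1}{4}\right) \left(-22\right) = \frac{11}{2}$)
$u = 9$ ($u = 4 + 5 = 9$)
$c{\left(R \right)} = 2 R$
$n{\left(B,D \right)} = \frac{8}{3} + \frac{\left(-3 + B\right) \left(9 + D\right)}{3}$ ($n{\left(B,D \right)} = \frac{8}{3} + \frac{\left(B - 3\right) \left(D + 9\right)}{3} = \frac{8}{3} + \frac{\left(-3 + B\right) \left(9 + D\right)}{3}$)
$I{\left(22 \right)} \left(48 + n{\left(8,c{\left(-4 \right)} \right)}\right) = \frac{11 \left(48 + \left(- \frac{19}{3} - 2 \left(-4\right) + 3 \cdot 8 + \frac{1}{3} \cdot 8 \cdot 2 \left(-4\right)\right)\right)}{2} = \frac{11 \left(48 + \left(- \frac{19}{3} - -8 + 24 + \frac{1}{3} \cdot 8 \left(-8\right)\right)\right)}{2} = \frac{11 \left(48 + \left(- \frac{19}{3} + 8 + 24 - \frac{64}{3}\right)\right)}{2} = \frac{11 \left(48 + \frac{13}{3}\right)}{2} = \frac{11}{2} \cdot \frac{157}{3} = \frac{1727}{6}$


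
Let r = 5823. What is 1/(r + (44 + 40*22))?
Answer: 1/6747 ≈ 0.00014821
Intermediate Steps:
1/(r + (44 + 40*22)) = 1/(5823 + (44 + 40*22)) = 1/(5823 + (44 + 880)) = 1/(5823 + 924) = 1/6747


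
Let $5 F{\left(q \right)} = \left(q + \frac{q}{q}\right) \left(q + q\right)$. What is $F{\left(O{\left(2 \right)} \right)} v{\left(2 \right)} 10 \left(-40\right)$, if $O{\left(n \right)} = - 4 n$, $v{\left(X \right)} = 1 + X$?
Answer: $-26880$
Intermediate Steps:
$F{\left(q \right)} = \frac{2 q \left(1 + q\right)}{5}$ ($F{\left(q \right)} = \frac{\left(q + \frac{q}{q}\right) \left(q + q\right)}{5} = \frac{\left(q + 1\right) 2 q}{5} = \frac{\left(1 + q\right) 2 q}{5} = \frac{2 q \left(1 + q\right)}{5}$)
$F{\left(O{\left(2 \right)} \right)} v{\left(2 \right)} 10 \left(-40\right) = \frac{2 \left(\left(-4\right) 2\right) \left(1 - 8\right)}{5} \left(1 + 2\right) 10 \left(-40\right) = \frac{2}{5} \left(-8\right) \left(1 - 8\right) 3 \cdot 10 \left(-40\right) = \frac{2}{5} \left(-8\right) \left(-7\right) 30 \left(-40\right) = \frac{112}{5} \cdot 30 \left(-40\right) = 672 \left(-40\right) = -26880$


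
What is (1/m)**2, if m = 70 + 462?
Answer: 1/283024 ≈ 3.5333e-6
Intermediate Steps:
m = 532
(1/m)**2 = (1/532)**2 = 1/283024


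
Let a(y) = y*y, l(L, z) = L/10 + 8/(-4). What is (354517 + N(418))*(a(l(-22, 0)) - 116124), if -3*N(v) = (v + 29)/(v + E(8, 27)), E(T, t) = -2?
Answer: -428081023156257/10400 ≈ -4.1162e+10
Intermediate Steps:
l(L, z) = -2 + L/10 (l(L, z) = L*(1/10) + 8*(-1/4) = L/10 - 2 = -2 + L/10)
a(y) = y**2
N(v) = -(29 + v)/(3*(-2 + v)) (N(v) = -(v + 29)/(3*(v - 2)) = -(29 + v)/(3*(-2 + v)))
(354517 + N(418))*(a(l(-22, 0)) - 116124) = (354517 + (-29 - 1*418)/(3*(-2 + 418)))*((-2 + (1/10)*(-22))**2 - 116124) = (354517 + (1/3)*(-29 - 418)/416)*((-2 - 11/5)**2 - 116124) = (354517 + (1/3)*(1/416)*(-447))*((-21/5)**2 - 116124) = (354517 - 149/416)*(441/25 - 116124) = (147478923/416)*(-2902659/25) = -428081023156257/10400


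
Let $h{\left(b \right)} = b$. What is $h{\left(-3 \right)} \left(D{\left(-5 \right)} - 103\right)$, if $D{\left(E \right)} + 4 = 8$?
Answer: $297$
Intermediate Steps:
$D{\left(E \right)} = 4$ ($D{\left(E \right)} = -4 + 8 = 4$)
$h{\left(-3 \right)} \left(D{\left(-5 \right)} - 103\right) = - 3 \left(4 - 103\right) = \left(-3\right) \left(-99\right) = 297$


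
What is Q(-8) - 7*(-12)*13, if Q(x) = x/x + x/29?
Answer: 31689/29 ≈ 1092.7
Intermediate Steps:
Q(x) = 1 + x/29 (Q(x) = 1 + x*(1/29) = 1 + x/29)
Q(-8) - 7*(-12)*13 = (1 + (1/29)*(-8)) - 7*(-12)*13 = (1 - 8/29) - (-84)*13 = 21/29 - 1*(-1092) = 21/29 + 1092 = 31689/29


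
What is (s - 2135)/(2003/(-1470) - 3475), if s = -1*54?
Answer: 3217830/5110253 ≈ 0.62968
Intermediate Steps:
s = -54
(s - 2135)/(2003/(-1470) - 3475) = (-54 - 2135)/(2003/(-1470) - 3475) = -2189/(2003*(-1/1470) - 3475) = -2189/(-2003/1470 - 3475) = -2189/(-5110253/1470) = -2189*(-1470/5110253) = 3217830/5110253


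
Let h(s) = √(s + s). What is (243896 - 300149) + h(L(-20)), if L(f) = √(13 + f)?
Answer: -56253 + 7^(¼)*(1 + I) ≈ -56251.0 + 1.6266*I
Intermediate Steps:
h(s) = √2*√s (h(s) = √(2*s) = √2*√s)
(243896 - 300149) + h(L(-20)) = (243896 - 300149) + √2*√(√(13 - 20)) = -56253 + √2*√(√(-7)) = -56253 + √2*√(I*√7) = -56253 + √2*(7^(¼)*√I) = -56253 + √2*7^(¼)*√I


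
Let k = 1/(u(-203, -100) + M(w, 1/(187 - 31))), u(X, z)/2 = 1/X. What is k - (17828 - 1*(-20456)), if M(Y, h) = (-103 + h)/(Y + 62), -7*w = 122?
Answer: -877806526900/22928551 ≈ -38284.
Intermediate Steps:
u(X, z) = 2/X
w = -122/7 (w = -⅐*122 = -122/7 ≈ -17.429)
M(Y, h) = (-103 + h)/(62 + Y)
k = -9880416/22928551 (k = 1/(2/(-203) + (-103 + 1/(187 - 31))/(62 - 122/7)) = 1/(2*(-1/203) + (-103 + 1/156)/(312/7)) = 1/(-2/203 + 7*(-103 + 1/156)/312) = 1/(-2/203 + (7/312)*(-16067/156)) = 1/(-2/203 - 112469/48672) = 1/(-22928551/9880416) = -9880416/22928551 ≈ -0.43092)
k - (17828 - 1*(-20456)) = -9880416/22928551 - (17828 - 1*(-20456)) = -9880416/22928551 - (17828 + 20456) = -9880416/22928551 - 1*38284 = -9880416/22928551 - 38284 = -877806526900/22928551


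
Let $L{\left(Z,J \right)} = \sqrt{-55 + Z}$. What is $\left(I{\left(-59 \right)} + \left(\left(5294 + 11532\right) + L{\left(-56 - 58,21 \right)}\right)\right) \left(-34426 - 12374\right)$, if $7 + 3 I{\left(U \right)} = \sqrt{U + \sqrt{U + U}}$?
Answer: $-787347600 - 608400 i - 15600 \sqrt{-59 + i \sqrt{118}} \approx -7.8736 \cdot 10^{8} - 7.2873 \cdot 10^{5} i$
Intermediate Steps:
$I{\left(U \right)} = - \frac{7}{3} + \frac{\sqrt{U + \sqrt{2} \sqrt{U}}}{3}$ ($I{\left(U \right)} = - \frac{7}{3} + \frac{\sqrt{U + \sqrt{U + U}}}{3} = - \frac{7}{3} + \frac{\sqrt{U + \sqrt{2 U}}}{3} = - \frac{7}{3} + \frac{\sqrt{U + \sqrt{2} \sqrt{U}}}{3}$)
$\left(I{\left(-59 \right)} + \left(\left(5294 + 11532\right) + L{\left(-56 - 58,21 \right)}\right)\right) \left(-34426 - 12374\right) = \left(\left(- \frac{7}{3} + \frac{\sqrt{-59 + \sqrt{2} \sqrt{-59}}}{3}\right) + \left(\left(5294 + 11532\right) + \sqrt{-55 - 114}\right)\right) \left(-34426 - 12374\right) = \left(\left(- \frac{7}{3} + \frac{\sqrt{-59 + \sqrt{2} i \sqrt{59}}}{3}\right) + \left(16826 + \sqrt{-55 - 114}\right)\right) \left(-46800\right) = \left(\left(- \frac{7}{3} + \frac{\sqrt{-59 + i \sqrt{118}}}{3}\right) + \left(16826 + \sqrt{-55 - 114}\right)\right) \left(-46800\right) = \left(\left(- \frac{7}{3} + \frac{\sqrt{-59 + i \sqrt{118}}}{3}\right) + \left(16826 + \sqrt{-169}\right)\right) \left(-46800\right) = \left(\left(- \frac{7}{3} + \frac{\sqrt{-59 + i \sqrt{118}}}{3}\right) + \left(16826 + 13 i\right)\right) \left(-46800\right) = \left(\frac{50471}{3} + 13 i + \frac{\sqrt{-59 + i \sqrt{118}}}{3}\right) \left(-46800\right) = -787347600 - 608400 i - 15600 \sqrt{-59 + i \sqrt{118}}$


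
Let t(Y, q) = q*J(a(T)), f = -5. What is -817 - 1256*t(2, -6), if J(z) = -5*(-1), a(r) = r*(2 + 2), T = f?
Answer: 36863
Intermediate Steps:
T = -5
a(r) = 4*r (a(r) = r*4 = 4*r)
J(z) = 5
t(Y, q) = 5*q (t(Y, q) = q*5 = 5*q)
-817 - 1256*t(2, -6) = -817 - 6280*(-6) = -817 - 1256*(-30) = -817 + 37680 = 36863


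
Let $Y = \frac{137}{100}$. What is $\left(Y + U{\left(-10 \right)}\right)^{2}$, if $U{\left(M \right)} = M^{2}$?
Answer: $\frac{102758769}{10000} \approx 10276.0$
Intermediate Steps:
$Y = \frac{137}{100}$ ($Y = 137 \cdot \frac{1}{100} = \frac{137}{100} \approx 1.37$)
$\left(Y + U{\left(-10 \right)}\right)^{2} = \left(\frac{137}{100} + \left(-10\right)^{2}\right)^{2} = \left(\frac{137}{100} + 100\right)^{2} = \left(\frac{10137}{100}\right)^{2} = \frac{102758769}{10000}$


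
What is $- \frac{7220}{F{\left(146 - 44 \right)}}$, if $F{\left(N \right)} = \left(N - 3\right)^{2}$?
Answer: $- \frac{7220}{9801} \approx -0.73666$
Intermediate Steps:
$F{\left(N \right)} = \left(-3 + N\right)^{2}$
$- \frac{7220}{F{\left(146 - 44 \right)}} = - \frac{7220}{\left(-3 + \left(146 - 44\right)\right)^{2}} = - \frac{7220}{\left(-3 + 102\right)^{2}} = - \frac{7220}{99^{2}} = - \frac{7220}{9801}$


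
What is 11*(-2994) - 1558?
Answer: -34492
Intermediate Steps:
11*(-2994) - 1558 = -32934 - 1558 = -34492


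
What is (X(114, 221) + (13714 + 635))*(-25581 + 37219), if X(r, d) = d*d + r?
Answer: 736731952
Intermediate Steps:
X(r, d) = r + d**2 (X(r, d) = d**2 + r = r + d**2)
(X(114, 221) + (13714 + 635))*(-25581 + 37219) = ((114 + 221**2) + (13714 + 635))*(-25581 + 37219) = ((114 + 48841) + 14349)*11638 = (48955 + 14349)*11638 = 63304*11638 = 736731952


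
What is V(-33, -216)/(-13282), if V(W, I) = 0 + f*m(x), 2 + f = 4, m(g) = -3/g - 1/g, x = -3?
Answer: -4/19923 ≈ -0.00020077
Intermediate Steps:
m(g) = -4/g
f = 2 (f = -2 + 4 = 2)
V(W, I) = 8/3 (V(W, I) = 0 + 2*(-4/(-3)) = 0 + 2*(-4*(-⅓)) = 0 + 2*(4/3) = 0 + 8/3 = 8/3)
V(-33, -216)/(-13282) = (8/3)/(-13282) = (8/3)*(-1/13282) = -4/19923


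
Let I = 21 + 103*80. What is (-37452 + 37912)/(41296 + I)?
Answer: 460/49557 ≈ 0.0092822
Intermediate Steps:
I = 8261 (I = 21 + 8240 = 8261)
(-37452 + 37912)/(41296 + I) = (-37452 + 37912)/(41296 + 8261) = 460/49557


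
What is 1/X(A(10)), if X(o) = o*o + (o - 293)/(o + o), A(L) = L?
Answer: 20/1717 ≈ 0.011648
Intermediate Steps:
X(o) = o² + (-293 + o)/(2*o) (X(o) = o² + (-293 + o)/((2*o)) = o² + (-293 + o)*(1/(2*o)) = o² + (-293 + o)/(2*o))
1/X(A(10)) = 1/((½)*(-293 + 10 + 2*10³)/10) = 1/((½)*(⅒)*(-293 + 10 + 2*1000)) = 1/((½)*(⅒)*(-293 + 10 + 2000)) = 1/((½)*(⅒)*1717) = 1/(1717/20) = 20/1717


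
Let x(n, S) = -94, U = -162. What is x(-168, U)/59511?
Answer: -94/59511 ≈ -0.0015795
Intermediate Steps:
x(-168, U)/59511 = -94/59511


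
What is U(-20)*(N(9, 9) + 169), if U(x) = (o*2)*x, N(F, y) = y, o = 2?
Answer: -14240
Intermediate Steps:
U(x) = 4*x (U(x) = (2*2)*x = 4*x)
U(-20)*(N(9, 9) + 169) = (4*(-20))*(9 + 169) = -80*178 = -14240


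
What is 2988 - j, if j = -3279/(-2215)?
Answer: 6615141/2215 ≈ 2986.5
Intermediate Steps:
j = 3279/2215 (j = -3279*(-1/2215) = 3279/2215 ≈ 1.4804)
2988 - j = 2988 - 1*3279/2215 = 2988 - 3279/2215 = 6615141/2215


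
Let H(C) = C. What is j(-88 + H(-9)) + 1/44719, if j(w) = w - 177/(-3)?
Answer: -1699321/44719 ≈ -38.000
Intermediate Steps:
j(w) = 59 + w (j(w) = w - 177*(-⅓) = w + 59 = 59 + w)
j(-88 + H(-9)) + 1/44719 = (59 + (-88 - 9)) + 1/44719 = (59 - 97) + 1/44719 = -38 + 1/44719 = -1699321/44719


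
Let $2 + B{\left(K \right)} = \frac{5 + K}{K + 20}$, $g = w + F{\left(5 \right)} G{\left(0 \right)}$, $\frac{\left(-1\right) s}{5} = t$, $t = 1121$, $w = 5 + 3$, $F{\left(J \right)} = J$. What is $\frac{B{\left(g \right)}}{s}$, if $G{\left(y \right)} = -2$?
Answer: $\frac{11}{33630} \approx 0.00032709$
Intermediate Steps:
$w = 8$
$s = -5605$ ($s = \left(-5\right) 1121 = -5605$)
$g = -2$ ($g = 8 + 5 \left(-2\right) = 8 - 10 = -2$)
$B{\left(K \right)} = -2 + \frac{5 + K}{20 + K}$ ($B{\left(K \right)} = -2 + \frac{5 + K}{K + 20} = -2 + \frac{5 + K}{20 + K}$)
$\frac{B{\left(g \right)}}{s} = \frac{\frac{1}{20 - 2} \left(-35 - -2\right)}{-5605} = \frac{-35 + 2}{18} \left(- \frac{1}{5605}\right) = \frac{1}{18} \left(-33\right) \left(- \frac{1}{5605}\right) = \left(- \frac{11}{6}\right) \left(- \frac{1}{5605}\right) = \frac{11}{33630}$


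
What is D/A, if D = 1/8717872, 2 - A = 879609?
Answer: -1/7668301236304 ≈ -1.3041e-13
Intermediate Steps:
A = -879607 (A = 2 - 1*879609 = 2 - 879609 = -879607)
D = 1/8717872 ≈ 1.1471e-7
D/A = (1/8717872)/(-879607) = (1/8717872)*(-1/879607) = -1/7668301236304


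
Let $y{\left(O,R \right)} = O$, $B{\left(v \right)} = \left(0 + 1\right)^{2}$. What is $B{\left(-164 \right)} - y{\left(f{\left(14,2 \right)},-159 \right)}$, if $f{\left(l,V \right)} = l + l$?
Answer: $-27$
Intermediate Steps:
$B{\left(v \right)} = 1$ ($B{\left(v \right)} = 1^{2} = 1$)
$f{\left(l,V \right)} = 2 l$
$B{\left(-164 \right)} - y{\left(f{\left(14,2 \right)},-159 \right)} = 1 - 2 \cdot 14 = 1 - 28 = -27$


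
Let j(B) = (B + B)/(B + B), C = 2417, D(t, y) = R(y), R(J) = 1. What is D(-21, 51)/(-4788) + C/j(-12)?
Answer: 11572595/4788 ≈ 2417.0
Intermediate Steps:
D(t, y) = 1
j(B) = 1 (j(B) = (2*B)/((2*B)) = (2*B)*(1/(2*B)) = 1)
D(-21, 51)/(-4788) + C/j(-12) = 1/(-4788) + 2417/1 = 1*(-1/4788) + 2417*1 = -1/4788 + 2417 = 11572595/4788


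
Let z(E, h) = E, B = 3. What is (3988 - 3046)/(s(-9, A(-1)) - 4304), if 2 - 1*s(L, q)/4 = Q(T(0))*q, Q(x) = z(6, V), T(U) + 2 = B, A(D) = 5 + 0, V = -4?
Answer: -157/736 ≈ -0.21332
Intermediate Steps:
A(D) = 5
T(U) = 1 (T(U) = -2 + 3 = 1)
Q(x) = 6
s(L, q) = 8 - 24*q
(3988 - 3046)/(s(-9, A(-1)) - 4304) = (3988 - 3046)/((8 - 24*5) - 4304) = 942/((8 - 120) - 4304) = 942/(-112 - 4304) = 942/(-4416) = 942*(-1/4416) = -157/736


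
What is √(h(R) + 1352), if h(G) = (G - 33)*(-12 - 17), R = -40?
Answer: √3469 ≈ 58.898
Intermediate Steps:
h(G) = 957 - 29*G (h(G) = (-33 + G)*(-29) = 957 - 29*G)
√(h(R) + 1352) = √((957 - 29*(-40)) + 1352) = √((957 + 1160) + 1352) = √(2117 + 1352) = √3469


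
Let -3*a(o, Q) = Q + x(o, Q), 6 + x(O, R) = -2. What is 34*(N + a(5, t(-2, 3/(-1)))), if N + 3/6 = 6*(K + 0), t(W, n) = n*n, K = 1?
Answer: 527/3 ≈ 175.67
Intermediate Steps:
x(O, R) = -8 (x(O, R) = -6 - 2 = -8)
t(W, n) = n²
a(o, Q) = 8/3 - Q/3 (a(o, Q) = -(Q - 8)/3 = -(-8 + Q)/3 = 8/3 - Q/3)
N = 11/2 (N = -½ + 6*(1 + 0) = -½ + 6*1 = -½ + 6 = 11/2 ≈ 5.5000)
34*(N + a(5, t(-2, 3/(-1)))) = 34*(11/2 + (8/3 - (3/(-1))²/3)) = 34*(11/2 + (8/3 - (3*(-1))²/3)) = 34*(11/2 + (8/3 - ⅓*(-3)²)) = 34*(11/2 + (8/3 - ⅓*9)) = 34*(11/2 + (8/3 - 3)) = 34*(11/2 - ⅓) = 34*(31/6) = 527/3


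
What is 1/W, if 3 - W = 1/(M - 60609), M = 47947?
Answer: 12662/37987 ≈ 0.33332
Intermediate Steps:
W = 37987/12662 (W = 3 - 1/(47947 - 60609) = 3 - 1/(-12662) = 3 - 1*(-1/12662) = 3 + 1/12662 = 37987/12662 ≈ 3.0001)
1/W = 1/(37987/12662) = 12662/37987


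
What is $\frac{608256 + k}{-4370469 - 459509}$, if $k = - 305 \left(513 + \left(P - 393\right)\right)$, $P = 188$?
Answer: $- \frac{257158}{2414989} \approx -0.10648$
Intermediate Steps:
$k = -93940$ ($k = - 305 \left(513 + \left(188 - 393\right)\right) = - 305 \left(513 - 205\right) = \left(-305\right) 308 = -93940$)
$\frac{608256 + k}{-4370469 - 459509} = \frac{608256 - 93940}{-4370469 - 459509} = \frac{514316}{-4829978} = 514316 \left(- \frac{1}{4829978}\right) = - \frac{257158}{2414989}$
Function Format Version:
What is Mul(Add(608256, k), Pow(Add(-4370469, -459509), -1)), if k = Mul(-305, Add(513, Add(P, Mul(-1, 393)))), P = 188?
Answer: Rational(-257158, 2414989) ≈ -0.10648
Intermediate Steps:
k = -93940 (k = Mul(-305, Add(513, Add(188, Mul(-1, 393)))) = Mul(-305, Add(513, Add(188, -393))) = Mul(-305, Add(513, -205)) = Mul(-305, 308) = -93940)
Mul(Add(608256, k), Pow(Add(-4370469, -459509), -1)) = Mul(Add(608256, -93940), Pow(Add(-4370469, -459509), -1)) = Mul(514316, Pow(-4829978, -1)) = Mul(514316, Rational(-1, 4829978)) = Rational(-257158, 2414989)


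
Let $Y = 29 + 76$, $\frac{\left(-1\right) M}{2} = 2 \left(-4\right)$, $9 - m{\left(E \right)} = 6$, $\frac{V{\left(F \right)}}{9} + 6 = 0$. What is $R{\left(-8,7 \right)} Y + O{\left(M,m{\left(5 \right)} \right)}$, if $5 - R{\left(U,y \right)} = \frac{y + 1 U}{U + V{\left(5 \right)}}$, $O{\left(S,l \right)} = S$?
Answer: $\frac{33437}{62} \approx 539.31$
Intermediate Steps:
$V{\left(F \right)} = -54$ ($V{\left(F \right)} = -54 + 9 \cdot 0 = -54 + 0 = -54$)
$m{\left(E \right)} = 3$ ($m{\left(E \right)} = 9 - 6 = 3$)
$M = 16$ ($M = - 2 \cdot 2 \left(-4\right) = \left(-2\right) \left(-8\right) = 16$)
$Y = 105$
$R{\left(U,y \right)} = 5 - \frac{U + y}{-54 + U}$ ($R{\left(U,y \right)} = 5 - \frac{y + 1 U}{U - 54} = 5 - \frac{y + U}{-54 + U} = 5 - \frac{U + y}{-54 + U}$)
$R{\left(-8,7 \right)} Y + O{\left(M,m{\left(5 \right)} \right)} = \frac{-270 - 7 + 4 \left(-8\right)}{-54 - 8} \cdot 105 + 16 = \frac{-270 - 7 - 32}{-62} \cdot 105 + 16 = \left(- \frac{1}{62}\right) \left(-309\right) 105 + 16 = \frac{309}{62} \cdot 105 + 16 = \frac{32445}{62} + 16 = \frac{33437}{62}$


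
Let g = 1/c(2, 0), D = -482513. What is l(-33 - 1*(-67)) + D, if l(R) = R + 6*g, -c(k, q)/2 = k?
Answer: -964961/2 ≈ -4.8248e+5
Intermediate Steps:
c(k, q) = -2*k
g = -¼ (g = 1/(-2*2) = 1/(-4) = -¼ ≈ -0.25000)
l(R) = -3/2 + R (l(R) = R + 6*(-¼) = R - 3/2 = -3/2 + R)
l(-33 - 1*(-67)) + D = (-3/2 + (-33 - 1*(-67))) - 482513 = (-3/2 + (-33 + 67)) - 482513 = (-3/2 + 34) - 482513 = 65/2 - 482513 = -964961/2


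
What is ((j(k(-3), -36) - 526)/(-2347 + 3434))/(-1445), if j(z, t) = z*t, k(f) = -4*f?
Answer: 958/1570715 ≈ 0.00060991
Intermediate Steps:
j(z, t) = t*z
((j(k(-3), -36) - 526)/(-2347 + 3434))/(-1445) = ((-(-144)*(-3) - 526)/(-2347 + 3434))/(-1445) = ((-36*12 - 526)/1087)*(-1/1445) = ((-432 - 526)*(1/1087))*(-1/1445) = -958*1/1087*(-1/1445) = -958/1087*(-1/1445) = 958/1570715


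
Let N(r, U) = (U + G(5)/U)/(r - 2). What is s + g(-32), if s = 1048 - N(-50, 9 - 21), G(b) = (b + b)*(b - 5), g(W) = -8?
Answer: 13517/13 ≈ 1039.8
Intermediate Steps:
G(b) = 2*b*(-5 + b) (G(b) = (2*b)*(-5 + b) = 2*b*(-5 + b))
N(r, U) = U/(-2 + r) (N(r, U) = (U + (2*5*(-5 + 5))/U)/(r - 2) = (U + (2*5*0)/U)/(-2 + r) = (U + 0/U)/(-2 + r) = (U + 0)/(-2 + r) = U/(-2 + r))
s = 13621/13 (s = 1048 - (9 - 21)/(-2 - 50) = 1048 - (-12)/(-52) = 1048 - (-12)*(-1)/52 = 1048 - 1*3/13 = 1048 - 3/13 = 13621/13 ≈ 1047.8)
s + g(-32) = 13621/13 - 8 = 13517/13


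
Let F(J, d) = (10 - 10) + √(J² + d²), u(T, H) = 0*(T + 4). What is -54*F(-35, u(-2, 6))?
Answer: -1890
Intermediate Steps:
u(T, H) = 0 (u(T, H) = 0*(4 + T) = 0)
F(J, d) = √(J² + d²) (F(J, d) = 0 + √(J² + d²) = √(J² + d²))
-54*F(-35, u(-2, 6)) = -54*√((-35)² + 0²) = -54*√(1225 + 0) = -54*√1225 = -54*35 = -1890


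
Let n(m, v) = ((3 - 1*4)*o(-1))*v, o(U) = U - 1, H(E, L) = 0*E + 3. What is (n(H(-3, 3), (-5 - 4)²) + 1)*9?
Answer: 1467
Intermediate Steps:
H(E, L) = 3 (H(E, L) = 0 + 3 = 3)
o(U) = -1 + U
n(m, v) = 2*v (n(m, v) = ((3 - 1*4)*(-1 - 1))*v = ((3 - 4)*(-2))*v = (-1*(-2))*v = 2*v)
(n(H(-3, 3), (-5 - 4)²) + 1)*9 = (2*(-5 - 4)² + 1)*9 = (2*(-9)² + 1)*9 = (2*81 + 1)*9 = (162 + 1)*9 = 163*9 = 1467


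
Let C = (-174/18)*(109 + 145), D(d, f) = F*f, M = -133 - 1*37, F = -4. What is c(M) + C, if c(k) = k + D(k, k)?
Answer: -5836/3 ≈ -1945.3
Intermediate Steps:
M = -170 (M = -133 - 37 = -170)
D(d, f) = -4*f
C = -7366/3 (C = -174*1/18*254 = -29/3*254 = -7366/3 ≈ -2455.3)
c(k) = -3*k (c(k) = k - 4*k = -3*k)
c(M) + C = -3*(-170) - 7366/3 = 510 - 7366/3 = -5836/3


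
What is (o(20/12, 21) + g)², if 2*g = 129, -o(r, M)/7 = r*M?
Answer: 130321/4 ≈ 32580.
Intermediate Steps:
o(r, M) = -7*M*r (o(r, M) = -7*r*M = -7*M*r)
g = 129/2 (g = (½)*129 = 129/2 ≈ 64.500)
(o(20/12, 21) + g)² = (-7*21*20/12 + 129/2)² = (-7*21*20*(1/12) + 129/2)² = (-7*21*5/3 + 129/2)² = (-245 + 129/2)² = (-361/2)² = 130321/4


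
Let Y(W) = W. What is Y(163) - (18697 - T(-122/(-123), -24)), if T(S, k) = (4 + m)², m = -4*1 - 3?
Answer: -18525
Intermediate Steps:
m = -7 (m = -4 - 3 = -7)
T(S, k) = 9 (T(S, k) = (4 - 7)² = (-3)² = 9)
Y(163) - (18697 - T(-122/(-123), -24)) = 163 - (18697 - 1*9) = 163 - (18697 - 9) = 163 - 1*18688 = 163 - 18688 = -18525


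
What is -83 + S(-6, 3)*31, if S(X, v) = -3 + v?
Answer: -83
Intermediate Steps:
-83 + S(-6, 3)*31 = -83 + (-3 + 3)*31 = -83 + 0*31 = -83 + 0 = -83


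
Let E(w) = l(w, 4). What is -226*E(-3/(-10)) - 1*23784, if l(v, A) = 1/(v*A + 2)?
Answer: -190837/8 ≈ -23855.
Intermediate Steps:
l(v, A) = 1/(2 + A*v) (l(v, A) = 1/(A*v + 2) = 1/(2 + A*v))
E(w) = 1/(2 + 4*w)
-226*E(-3/(-10)) - 1*23784 = -113/(1 + 2*(-3/(-10))) - 1*23784 = -113/(1 + 2*(-3*(-⅒))) - 23784 = -113/(1 + 2*(3/10)) - 23784 = -113/(1 + ⅗) - 23784 = -113/8/5 - 23784 = -113*5/8 - 23784 = -226*5/16 - 23784 = -565/8 - 23784 = -190837/8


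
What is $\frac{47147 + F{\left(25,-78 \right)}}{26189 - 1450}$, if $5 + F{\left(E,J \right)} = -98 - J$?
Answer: $\frac{47122}{24739} \approx 1.9048$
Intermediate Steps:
$F{\left(E,J \right)} = -103 - J$ ($F{\left(E,J \right)} = -5 - \left(98 + J\right) = -103 - J$)
$\frac{47147 + F{\left(25,-78 \right)}}{26189 - 1450} = \frac{47147 - 25}{26189 - 1450} = \frac{47122}{24739}$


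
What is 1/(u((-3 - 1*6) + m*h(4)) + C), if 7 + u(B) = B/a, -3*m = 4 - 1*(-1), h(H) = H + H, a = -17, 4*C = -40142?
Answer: -102/1024201 ≈ -9.9590e-5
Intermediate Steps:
C = -20071/2 (C = (¼)*(-40142) = -20071/2 ≈ -10036.)
h(H) = 2*H
m = -5/3 (m = -(4 - 1*(-1))/3 = -(4 + 1)/3 = -⅓*5 = -5/3 ≈ -1.6667)
u(B) = -7 - B/17 (u(B) = -7 + B/(-17) = -7 + B*(-1/17) = -7 - B/17)
1/(u((-3 - 1*6) + m*h(4)) + C) = 1/((-7 - ((-3 - 1*6) - 10*4/3)/17) - 20071/2) = 1/((-7 - ((-3 - 6) - 5/3*8)/17) - 20071/2) = 1/((-7 - (-9 - 40/3)/17) - 20071/2) = 1/((-7 - 1/17*(-67/3)) - 20071/2) = 1/((-7 + 67/51) - 20071/2) = 1/(-290/51 - 20071/2) = 1/(-1024201/102) = -102/1024201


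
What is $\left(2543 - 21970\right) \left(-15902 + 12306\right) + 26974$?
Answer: $69886466$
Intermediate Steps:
$\left(2543 - 21970\right) \left(-15902 + 12306\right) + 26974 = \left(-19427\right) \left(-3596\right) + 26974 = 69859492 + 26974 = 69886466$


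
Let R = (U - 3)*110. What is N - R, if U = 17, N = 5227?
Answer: 3687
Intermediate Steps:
R = 1540 (R = (17 - 3)*110 = 14*110 = 1540)
N - R = 5227 - 1*1540 = 5227 - 1540 = 3687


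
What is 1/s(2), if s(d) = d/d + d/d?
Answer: ½ ≈ 0.50000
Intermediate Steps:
s(d) = 2 (s(d) = 1 + 1 = 2)
1/s(2) = 1/2 = ½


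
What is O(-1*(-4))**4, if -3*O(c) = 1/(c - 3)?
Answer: 1/81 ≈ 0.012346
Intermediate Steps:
O(c) = -1/(3*(-3 + c)) (O(c) = -1/(3*(c - 3)) = -1/(3*(-3 + c)))
O(-1*(-4))**4 = (-1/(-9 + 3*(-1*(-4))))**4 = (-1/(-9 + 3*4))**4 = (-1/(-9 + 12))**4 = (-1/3)**4 = 1/81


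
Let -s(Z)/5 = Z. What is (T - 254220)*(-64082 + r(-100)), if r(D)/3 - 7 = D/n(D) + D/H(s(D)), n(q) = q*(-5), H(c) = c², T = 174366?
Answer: 6394468877781/1250 ≈ 5.1156e+9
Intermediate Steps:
s(Z) = -5*Z
n(q) = -5*q
r(D) = 102/5 + 3/(25*D) (r(D) = 21 + 3*(D/((-5*D)) + D/((-5*D)²)) = 21 + 3*(D*(-1/(5*D)) + D/((25*D²))) = 21 + 3*(-⅕ + D*(1/(25*D²))) = 21 + 3*(-⅕ + 1/(25*D)) = 21 + (-⅗ + 3/(25*D)) = 102/5 + 3/(25*D))
(T - 254220)*(-64082 + r(-100)) = (174366 - 254220)*(-64082 + (3/25)*(1 + 170*(-100))/(-100)) = -79854*(-64082 + (3/25)*(-1/100)*(1 - 17000)) = -79854*(-64082 + (3/25)*(-1/100)*(-16999)) = -79854*(-64082 + 50997/2500) = -79854*(-160154003/2500) = 6394468877781/1250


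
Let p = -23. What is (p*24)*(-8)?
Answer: 4416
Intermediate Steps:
(p*24)*(-8) = -23*24*(-8) = -552*(-8) = 4416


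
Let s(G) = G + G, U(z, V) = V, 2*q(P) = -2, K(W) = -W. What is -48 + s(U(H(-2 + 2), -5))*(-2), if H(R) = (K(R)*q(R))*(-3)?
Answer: -28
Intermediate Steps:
q(P) = -1 (q(P) = (1/2)*(-2) = -1)
H(R) = -3*R (H(R) = (-R*(-1))*(-3) = R*(-3) = -3*R)
s(G) = 2*G
-48 + s(U(H(-2 + 2), -5))*(-2) = -48 + (2*(-5))*(-2) = -48 - 10*(-2) = -48 + 20 = -28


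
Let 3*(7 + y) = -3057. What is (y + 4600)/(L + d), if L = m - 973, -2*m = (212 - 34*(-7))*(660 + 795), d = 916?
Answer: -1787/163716 ≈ -0.010915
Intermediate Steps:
y = -1026 (y = -7 + (1/3)*(-3057) = -7 - 1019 = -1026)
m = -327375 (m = -(212 - 34*(-7))*(660 + 795)/2 = -(212 + 238)*1455/2 = -225*1455 = -1/2*654750 = -327375)
L = -328348 (L = -327375 - 973 = -328348)
(y + 4600)/(L + d) = (-1026 + 4600)/(-328348 + 916) = 3574/(-327432) = 3574*(-1/327432) = -1787/163716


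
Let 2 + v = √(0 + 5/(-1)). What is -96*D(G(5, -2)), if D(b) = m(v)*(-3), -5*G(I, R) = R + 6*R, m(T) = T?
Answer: -576 + 288*I*√5 ≈ -576.0 + 643.99*I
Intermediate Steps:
v = -2 + I*√5 (v = -2 + √(0 + 5/(-1)) = -2 + √(0 + 5*(-1)) = -2 + √(0 - 5) = -2 + √(-5) = -2 + I*√5 ≈ -2.0 + 2.2361*I)
G(I, R) = -7*R/5 (G(I, R) = -(R + 6*R)/5 = -7*R/5)
D(b) = 6 - 3*I*√5 (D(b) = (-2 + I*√5)*(-3) = 6 - 3*I*√5)
-96*D(G(5, -2)) = -96*(6 - 3*I*√5) = -576 + 288*I*√5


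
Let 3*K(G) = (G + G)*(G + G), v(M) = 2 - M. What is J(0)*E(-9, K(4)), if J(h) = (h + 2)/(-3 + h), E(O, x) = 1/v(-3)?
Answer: -2/15 ≈ -0.13333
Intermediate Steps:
K(G) = 4*G²/3 (K(G) = ((G + G)*(G + G))/3 = ((2*G)*(2*G))/3 = (4*G²)/3 = 4*G²/3)
E(O, x) = ⅕ (E(O, x) = 1/(2 - 1*(-3)) = 1/(2 + 3) = 1/5 = ⅕)
J(h) = (2 + h)/(-3 + h)
J(0)*E(-9, K(4)) = ((2 + 0)/(-3 + 0))*(⅕) = (2/(-3))*(⅕) = -⅓*2*(⅕) = -⅔*⅕ = -2/15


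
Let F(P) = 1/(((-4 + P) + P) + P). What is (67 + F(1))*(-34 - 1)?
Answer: -2310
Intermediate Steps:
F(P) = 1/(-4 + 3*P) (F(P) = 1/((-4 + 2*P) + P) = 1/(-4 + 3*P))
(67 + F(1))*(-34 - 1) = (67 + 1/(-4 + 3*1))*(-34 - 1) = (67 + 1/(-4 + 3))*(-35) = (67 + 1/(-1))*(-35) = (67 - 1)*(-35) = 66*(-35) = -2310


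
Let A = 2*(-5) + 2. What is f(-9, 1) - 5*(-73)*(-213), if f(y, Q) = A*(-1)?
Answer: -77737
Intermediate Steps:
A = -8 (A = -10 + 2 = -8)
f(y, Q) = 8 (f(y, Q) = -8*(-1) = 8)
f(-9, 1) - 5*(-73)*(-213) = 8 - 5*(-73)*(-213) = 8 + 365*(-213) = 8 - 77745 = -77737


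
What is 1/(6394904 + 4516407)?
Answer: 1/10911311 ≈ 9.1648e-8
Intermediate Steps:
1/(6394904 + 4516407) = 1/10911311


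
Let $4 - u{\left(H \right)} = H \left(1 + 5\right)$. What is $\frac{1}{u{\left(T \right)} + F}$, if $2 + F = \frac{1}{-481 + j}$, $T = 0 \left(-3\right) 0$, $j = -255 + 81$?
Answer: $\frac{655}{1309} \approx 0.50038$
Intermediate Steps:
$j = -174$
$T = 0$ ($T = 0 \cdot 0 = 0$)
$u{\left(H \right)} = 4 - 6 H$ ($u{\left(H \right)} = 4 - H \left(1 + 5\right) = 4 - H 6 = 4 - 6 H$)
$F = - \frac{1311}{655}$ ($F = -2 + \frac{1}{-481 - 174} = -2 + \frac{1}{-655} = -2 - \frac{1}{655} = - \frac{1311}{655} \approx -2.0015$)
$\frac{1}{u{\left(T \right)} + F} = \frac{1}{\left(4 - 0\right) - \frac{1311}{655}} = \frac{1}{\left(4 + 0\right) - \frac{1311}{655}} = \frac{1}{4 - \frac{1311}{655}} = \frac{1}{\frac{1309}{655}} = \frac{655}{1309}$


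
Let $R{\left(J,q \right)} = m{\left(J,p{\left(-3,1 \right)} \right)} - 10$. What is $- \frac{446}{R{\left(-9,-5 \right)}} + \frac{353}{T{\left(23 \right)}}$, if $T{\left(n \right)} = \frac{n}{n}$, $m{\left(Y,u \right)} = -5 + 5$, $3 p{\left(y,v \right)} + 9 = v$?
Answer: $\frac{1988}{5} \approx 397.6$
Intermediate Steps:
$p{\left(y,v \right)} = -3 + \frac{v}{3}$
$m{\left(Y,u \right)} = 0$
$T{\left(n \right)} = 1$
$R{\left(J,q \right)} = -10$ ($R{\left(J,q \right)} = 0 - 10 = -10$)
$- \frac{446}{R{\left(-9,-5 \right)}} + \frac{353}{T{\left(23 \right)}} = - \frac{446}{-10} + \frac{353}{1} = \left(-446\right) \left(- \frac{1}{10}\right) + 353 \cdot 1 = \frac{223}{5} + 353 = \frac{1988}{5}$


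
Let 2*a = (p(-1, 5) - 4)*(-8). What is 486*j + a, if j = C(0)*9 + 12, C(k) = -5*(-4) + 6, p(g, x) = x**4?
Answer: 117072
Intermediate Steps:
C(k) = 26 (C(k) = 20 + 6 = 26)
a = -2484 (a = ((5**4 - 4)*(-8))/2 = ((625 - 4)*(-8))/2 = (621*(-8))/2 = (1/2)*(-4968) = -2484)
j = 246 (j = 26*9 + 12 = 234 + 12 = 246)
486*j + a = 486*246 - 2484 = 119556 - 2484 = 117072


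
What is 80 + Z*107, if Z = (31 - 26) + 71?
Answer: 8212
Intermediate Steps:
Z = 76 (Z = 5 + 71 = 76)
80 + Z*107 = 80 + 76*107 = 80 + 8132 = 8212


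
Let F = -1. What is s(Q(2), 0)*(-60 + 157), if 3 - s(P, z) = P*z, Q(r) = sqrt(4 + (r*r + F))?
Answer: 291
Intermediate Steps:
Q(r) = sqrt(3 + r**2) (Q(r) = sqrt(4 + (r*r - 1)) = sqrt(4 + (r**2 - 1)) = sqrt(4 + (-1 + r**2)) = sqrt(3 + r**2))
s(P, z) = 3 - P*z
s(Q(2), 0)*(-60 + 157) = (3 - 1*sqrt(3 + 2**2)*0)*(-60 + 157) = (3 - 1*sqrt(3 + 4)*0)*97 = (3 - 1*sqrt(7)*0)*97 = (3 + 0)*97 = 3*97 = 291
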